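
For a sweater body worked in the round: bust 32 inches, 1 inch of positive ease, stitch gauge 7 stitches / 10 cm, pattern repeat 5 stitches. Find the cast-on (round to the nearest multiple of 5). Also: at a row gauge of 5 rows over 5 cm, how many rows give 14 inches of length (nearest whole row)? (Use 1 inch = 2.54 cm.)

Finished = 32 + 1 = 33 inches.
33 inches × 2.54 = 83.82 cm.
7/10 = 0.7 sts per cm; 83.82 × 0.7 = 58.67 sts.
Nearest multiple of 5 → 60.
14 inches = 35.56 cm; × 1 = 35.56 → 36 rows.

Cast on 60 stitches; work 36 rows.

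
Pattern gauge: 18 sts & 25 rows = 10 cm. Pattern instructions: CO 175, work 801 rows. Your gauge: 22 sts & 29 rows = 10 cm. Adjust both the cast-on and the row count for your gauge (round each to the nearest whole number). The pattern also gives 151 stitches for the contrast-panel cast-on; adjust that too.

Cast on 214 stitches; work 929 rows; contrast-panel cast-on 185 stitches.

Stitches: 175 × 22/18 = 213.89 → 214.
Rows: 801 × 29/25 = 929.16 → 929.
contrast-panel cast-on: 151 × 22/18 = 184.56 → 185.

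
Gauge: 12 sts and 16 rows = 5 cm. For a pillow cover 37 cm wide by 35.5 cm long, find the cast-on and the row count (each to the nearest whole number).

Cast on 89 stitches and work 114 rows.

Stitch gauge = 12/5 = 2.4 sts/cm; 37 × 2.4 = 88.80 → 89 sts.
Row gauge = 16/5 = 3.2 rows/cm; 35.5 × 3.2 = 113.60 → 114 rows.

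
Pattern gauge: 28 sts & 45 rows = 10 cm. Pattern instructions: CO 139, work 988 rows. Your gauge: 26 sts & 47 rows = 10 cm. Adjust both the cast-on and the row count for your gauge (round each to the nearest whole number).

Cast on 129 stitches; work 1032 rows.

Stitches: 139 × 26/28 = 129.07 → 129.
Rows: 988 × 47/45 = 1031.91 → 1032.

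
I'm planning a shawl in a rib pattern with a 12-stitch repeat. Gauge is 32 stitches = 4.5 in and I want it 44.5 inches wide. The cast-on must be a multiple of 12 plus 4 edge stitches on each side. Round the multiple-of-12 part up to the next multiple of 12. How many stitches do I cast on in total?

32 / 4.5 = 7.111 sts per inch.
44.5 × 7.111 = 316.44 sts.
Less 8 edge sts → 308.44 for the repeat.
Next multiple of 12: 312.
Add back 8 edge sts → 320.

320 stitches.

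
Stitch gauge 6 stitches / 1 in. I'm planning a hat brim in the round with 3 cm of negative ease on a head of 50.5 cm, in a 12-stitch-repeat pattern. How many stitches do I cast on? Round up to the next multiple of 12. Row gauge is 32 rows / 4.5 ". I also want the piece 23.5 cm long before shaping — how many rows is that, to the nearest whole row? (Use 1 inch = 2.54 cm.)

Finished = 50.5 − 3 = 47.5 cm.
47.5 cm × 1/2.54 = 18.70 inches.
6/1 = 6 sts per in; 18.70 × 6 = 112.20 sts.
Next multiple of 12 → 120.
23.5 cm = 9.25 inches; × 7.111 = 65.79 → 66 rows.

Cast on 120 stitches; work 66 rows.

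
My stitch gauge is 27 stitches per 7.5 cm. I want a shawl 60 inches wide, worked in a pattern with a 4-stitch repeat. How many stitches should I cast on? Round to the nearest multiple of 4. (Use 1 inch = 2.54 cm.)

60 in = 60 × 2.54 = 152.40 cm.
27 / 7.5 = 3.6 sts/cm.
152.40 × 3.6 = 548.64 sts.
→ 548.

Cast on 548 stitches.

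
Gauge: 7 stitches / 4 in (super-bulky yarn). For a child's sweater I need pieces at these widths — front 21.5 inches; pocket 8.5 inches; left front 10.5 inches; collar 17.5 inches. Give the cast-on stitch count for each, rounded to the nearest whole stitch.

Rate = 7/4 = 1.75 sts per in.
front: 21.5 × 1.75 = 37.62 → 38.
pocket: 8.5 × 1.75 = 14.88 → 15.
left front: 10.5 × 1.75 = 18.38 → 18.
collar: 17.5 × 1.75 = 30.62 → 31.

front 38; pocket 15; left front 18; collar 31.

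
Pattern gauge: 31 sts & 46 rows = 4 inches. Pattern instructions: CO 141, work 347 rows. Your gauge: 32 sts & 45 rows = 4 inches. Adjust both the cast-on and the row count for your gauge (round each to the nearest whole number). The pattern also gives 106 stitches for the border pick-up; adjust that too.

Stitches: 141 × 32/31 = 145.55 → 146.
Rows: 347 × 45/46 = 339.46 → 339.
border pick-up: 106 × 32/31 = 109.42 → 109.

Cast on 146 stitches; work 339 rows; border pick-up 109 stitches.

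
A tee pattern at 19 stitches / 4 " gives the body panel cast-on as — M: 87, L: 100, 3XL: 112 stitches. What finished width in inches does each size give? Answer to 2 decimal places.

19/4 = 4.75 sts per in.
M: 87 / 4.75 = 18.316 → 18.32 in.
L: 100 / 4.75 = 21.053 → 21.05 in.
3XL: 112 / 4.75 = 23.579 → 23.58 in.

M 18.32 inches; L 21.05 inches; 3XL 23.58 inches.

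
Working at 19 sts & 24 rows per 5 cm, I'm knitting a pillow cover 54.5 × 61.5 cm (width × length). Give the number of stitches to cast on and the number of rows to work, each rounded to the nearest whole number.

Cast on 207 stitches and work 295 rows.

Stitch gauge = 19/5 = 3.8 sts/cm; 54.5 × 3.8 = 207.10 → 207 sts.
Row gauge = 24/5 = 4.8 rows/cm; 61.5 × 4.8 = 295.20 → 295 rows.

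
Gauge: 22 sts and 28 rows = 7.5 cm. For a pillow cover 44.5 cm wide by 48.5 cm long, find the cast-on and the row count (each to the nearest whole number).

Stitch gauge = 22/7.5 = 2.933 sts/cm; 44.5 × 2.933 = 130.53 → 131 sts.
Row gauge = 28/7.5 = 3.733 rows/cm; 48.5 × 3.733 = 181.07 → 181 rows.

Cast on 131 stitches and work 181 rows.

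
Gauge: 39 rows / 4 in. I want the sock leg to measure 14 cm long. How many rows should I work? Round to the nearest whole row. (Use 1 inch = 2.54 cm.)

14 cm = 5.51 in.
39 rows / 4 in = 9.75 rows per inch.
5.51 × 9.75 = 53.74 rows.
Round to nearest → 54.

Work 54 rows.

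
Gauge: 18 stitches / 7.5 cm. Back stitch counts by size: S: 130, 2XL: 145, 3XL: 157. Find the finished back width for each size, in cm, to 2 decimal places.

18/7.5 = 2.4 sts per cm.
S: 130 / 2.4 = 54.167 → 54.17 cm.
2XL: 145 / 2.4 = 60.417 → 60.42 cm.
3XL: 157 / 2.4 = 65.417 → 65.42 cm.

S 54.17 cm; 2XL 60.42 cm; 3XL 65.42 cm.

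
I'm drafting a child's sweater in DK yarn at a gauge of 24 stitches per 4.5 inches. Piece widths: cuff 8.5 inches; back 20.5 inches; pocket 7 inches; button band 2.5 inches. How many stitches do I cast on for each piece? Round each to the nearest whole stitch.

cuff 45; back 109; pocket 37; button band 13.

Rate = 24/4.5 = 5.333 sts per in.
cuff: 8.5 × 5.333 = 45.33 → 45.
back: 20.5 × 5.333 = 109.33 → 109.
pocket: 7 × 5.333 = 37.33 → 37.
button band: 2.5 × 5.333 = 13.33 → 13.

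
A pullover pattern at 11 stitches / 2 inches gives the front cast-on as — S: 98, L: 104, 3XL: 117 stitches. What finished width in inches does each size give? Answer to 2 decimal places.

S 17.82 inches; L 18.91 inches; 3XL 21.27 inches.

11/2 = 5.5 sts per in.
S: 98 / 5.5 = 17.818 → 17.82 in.
L: 104 / 5.5 = 18.909 → 18.91 in.
3XL: 117 / 5.5 = 21.273 → 21.27 in.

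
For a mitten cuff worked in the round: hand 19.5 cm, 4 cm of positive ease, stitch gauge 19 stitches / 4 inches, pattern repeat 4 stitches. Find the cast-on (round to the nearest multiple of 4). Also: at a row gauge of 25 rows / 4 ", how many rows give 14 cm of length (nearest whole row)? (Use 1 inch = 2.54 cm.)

Cast on 44 stitches; work 34 rows.

Finished = 19.5 + 4 = 23.5 cm.
23.5 cm × 1/2.54 = 9.25 inches.
19/4 = 4.75 sts per in; 9.25 × 4.75 = 43.95 sts.
Nearest multiple of 4 → 44.
14 cm = 5.51 inches; × 6.25 = 34.45 → 34 rows.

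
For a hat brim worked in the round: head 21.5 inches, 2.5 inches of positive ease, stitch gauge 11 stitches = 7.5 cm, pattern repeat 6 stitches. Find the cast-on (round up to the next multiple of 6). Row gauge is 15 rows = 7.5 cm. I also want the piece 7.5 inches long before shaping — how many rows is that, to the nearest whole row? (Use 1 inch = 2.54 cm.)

Cast on 90 stitches; work 38 rows.

Finished = 21.5 + 2.5 = 24 inches.
24 inches × 2.54 = 60.96 cm.
11/7.5 = 1.467 sts per cm; 60.96 × 1.467 = 89.41 sts.
Next multiple of 6 → 90.
7.5 inches = 19.05 cm; × 2 = 38.10 → 38 rows.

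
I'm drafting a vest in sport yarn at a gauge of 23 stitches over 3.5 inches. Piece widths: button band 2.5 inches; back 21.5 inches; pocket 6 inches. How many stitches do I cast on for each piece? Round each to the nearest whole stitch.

Rate = 23/3.5 = 6.571 sts per in.
button band: 2.5 × 6.571 = 16.43 → 16.
back: 21.5 × 6.571 = 141.29 → 141.
pocket: 6 × 6.571 = 39.43 → 39.

button band 16; back 141; pocket 39.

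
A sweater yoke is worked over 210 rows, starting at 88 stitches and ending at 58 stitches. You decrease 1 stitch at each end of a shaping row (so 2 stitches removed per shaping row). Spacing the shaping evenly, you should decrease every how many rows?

Stitches to remove: |58 − 88| = 30.
Shaping rows needed: 30 / 2 = 15.
210 rows / 15 = every 14 rows.

Decrease every 14th row.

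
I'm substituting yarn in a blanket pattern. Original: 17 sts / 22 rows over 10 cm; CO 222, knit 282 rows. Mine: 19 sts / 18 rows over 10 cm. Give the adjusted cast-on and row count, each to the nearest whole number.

Cast on 248 stitches; work 231 rows.

Stitches: 222 × 19/17 = 248.12 → 248.
Rows: 282 × 18/22 = 230.73 → 231.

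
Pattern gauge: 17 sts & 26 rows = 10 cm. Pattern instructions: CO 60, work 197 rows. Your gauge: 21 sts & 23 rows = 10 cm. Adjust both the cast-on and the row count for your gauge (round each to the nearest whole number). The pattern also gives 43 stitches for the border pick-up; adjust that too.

Cast on 74 stitches; work 174 rows; border pick-up 53 stitches.

Stitches: 60 × 21/17 = 74.12 → 74.
Rows: 197 × 23/26 = 174.27 → 174.
border pick-up: 43 × 21/17 = 53.12 → 53.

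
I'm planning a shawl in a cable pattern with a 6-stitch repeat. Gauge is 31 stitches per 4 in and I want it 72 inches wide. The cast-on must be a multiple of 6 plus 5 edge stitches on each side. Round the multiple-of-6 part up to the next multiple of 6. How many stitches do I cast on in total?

562 stitches.

31 / 4 = 7.75 sts per inch.
72 × 7.75 = 558.00 sts.
Less 10 edge sts → 548.00 for the repeat.
Next multiple of 6: 552.
Add back 10 edge sts → 562.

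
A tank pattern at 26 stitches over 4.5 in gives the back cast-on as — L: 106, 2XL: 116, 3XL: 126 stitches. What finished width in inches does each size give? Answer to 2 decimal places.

26/4.5 = 5.778 sts per in.
L: 106 / 5.778 = 18.346 → 18.35 in.
2XL: 116 / 5.778 = 20.077 → 20.08 in.
3XL: 126 / 5.778 = 21.808 → 21.81 in.

L 18.35 inches; 2XL 20.08 inches; 3XL 21.81 inches.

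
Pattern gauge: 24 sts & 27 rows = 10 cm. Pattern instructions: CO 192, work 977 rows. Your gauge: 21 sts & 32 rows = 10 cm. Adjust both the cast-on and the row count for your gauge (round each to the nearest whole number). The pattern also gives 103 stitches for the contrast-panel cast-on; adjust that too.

Cast on 168 stitches; work 1158 rows; contrast-panel cast-on 90 stitches.

Stitches: 192 × 21/24 = 168.00 → 168.
Rows: 977 × 32/27 = 1157.93 → 1158.
contrast-panel cast-on: 103 × 21/24 = 90.12 → 90.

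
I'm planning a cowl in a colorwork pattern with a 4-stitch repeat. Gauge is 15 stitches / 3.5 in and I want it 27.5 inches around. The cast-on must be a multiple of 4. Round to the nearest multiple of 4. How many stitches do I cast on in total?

Cast on 116 stitches.

15 / 3.5 = 4.286 sts per inch.
27.5 × 4.286 = 117.86 sts.
Nearest multiple of 4: 116.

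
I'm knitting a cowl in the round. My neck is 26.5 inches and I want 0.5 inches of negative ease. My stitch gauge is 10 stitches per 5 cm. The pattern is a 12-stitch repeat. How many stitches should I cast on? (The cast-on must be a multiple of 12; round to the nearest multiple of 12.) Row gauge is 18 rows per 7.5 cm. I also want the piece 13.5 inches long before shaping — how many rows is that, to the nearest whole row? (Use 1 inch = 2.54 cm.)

Cast on 132 stitches; work 82 rows.

Finished = 26.5 − 0.5 = 26 inches.
26 inches × 2.54 = 66.04 cm.
10/5 = 2 sts per cm; 66.04 × 2 = 132.08 sts.
Nearest multiple of 12 → 132.
13.5 inches = 34.29 cm; × 2.4 = 82.30 → 82 rows.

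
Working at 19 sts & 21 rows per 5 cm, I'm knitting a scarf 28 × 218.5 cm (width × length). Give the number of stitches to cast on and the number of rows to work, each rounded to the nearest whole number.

Cast on 106 stitches and work 918 rows.

Stitch gauge = 19/5 = 3.8 sts/cm; 28 × 3.8 = 106.40 → 106 sts.
Row gauge = 21/5 = 4.2 rows/cm; 218.5 × 4.2 = 917.70 → 918 rows.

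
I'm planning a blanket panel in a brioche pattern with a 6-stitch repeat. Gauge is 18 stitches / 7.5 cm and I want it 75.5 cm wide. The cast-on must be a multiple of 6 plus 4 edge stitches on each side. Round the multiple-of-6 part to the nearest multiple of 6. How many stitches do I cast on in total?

Cast on 182 stitches.

18 / 7.5 = 2.4 sts per cm.
75.5 × 2.4 = 181.20 sts.
Less 8 edge sts → 173.20 for the repeat.
Nearest multiple of 6: 174.
Add back 8 edge sts → 182.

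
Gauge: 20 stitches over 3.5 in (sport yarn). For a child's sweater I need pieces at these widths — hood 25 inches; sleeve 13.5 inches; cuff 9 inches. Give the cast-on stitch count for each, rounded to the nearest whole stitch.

Rate = 20/3.5 = 5.714 sts per in.
hood: 25 × 5.714 = 142.86 → 143.
sleeve: 13.5 × 5.714 = 77.14 → 77.
cuff: 9 × 5.714 = 51.43 → 51.

hood 143; sleeve 77; cuff 51.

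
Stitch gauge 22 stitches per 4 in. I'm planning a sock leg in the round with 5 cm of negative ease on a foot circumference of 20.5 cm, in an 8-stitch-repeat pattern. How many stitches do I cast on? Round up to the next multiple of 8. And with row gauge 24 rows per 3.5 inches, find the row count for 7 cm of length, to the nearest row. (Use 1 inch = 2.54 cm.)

Finished = 20.5 − 5 = 15.5 cm.
15.5 cm × 1/2.54 = 6.10 inches.
22/4 = 5.5 sts per in; 6.10 × 5.5 = 33.56 sts.
Next multiple of 8 → 40.
7 cm = 2.76 inches; × 6.857 = 18.90 → 19 rows.

Cast on 40 stitches; work 19 rows.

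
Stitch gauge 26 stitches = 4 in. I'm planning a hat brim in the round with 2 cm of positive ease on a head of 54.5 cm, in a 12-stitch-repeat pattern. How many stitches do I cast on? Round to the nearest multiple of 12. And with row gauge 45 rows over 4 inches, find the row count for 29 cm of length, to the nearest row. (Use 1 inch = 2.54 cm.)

Cast on 144 stitches; work 128 rows.

Finished = 54.5 + 2 = 56.5 cm.
56.5 cm × 1/2.54 = 22.24 inches.
26/4 = 6.5 sts per in; 22.24 × 6.5 = 144.59 sts.
Nearest multiple of 12 → 144.
29 cm = 11.42 inches; × 11.25 = 128.44 → 128 rows.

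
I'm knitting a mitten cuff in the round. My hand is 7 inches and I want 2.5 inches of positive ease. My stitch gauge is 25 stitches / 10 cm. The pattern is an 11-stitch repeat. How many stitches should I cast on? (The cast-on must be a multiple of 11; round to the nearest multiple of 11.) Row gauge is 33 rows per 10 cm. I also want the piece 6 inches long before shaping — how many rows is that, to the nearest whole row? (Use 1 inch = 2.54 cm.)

Finished = 7 + 2.5 = 9.5 inches.
9.5 inches × 2.54 = 24.13 cm.
25/10 = 2.5 sts per cm; 24.13 × 2.5 = 60.33 sts.
Nearest multiple of 11 → 55.
6 inches = 15.24 cm; × 3.3 = 50.29 → 50 rows.

Cast on 55 stitches; work 50 rows.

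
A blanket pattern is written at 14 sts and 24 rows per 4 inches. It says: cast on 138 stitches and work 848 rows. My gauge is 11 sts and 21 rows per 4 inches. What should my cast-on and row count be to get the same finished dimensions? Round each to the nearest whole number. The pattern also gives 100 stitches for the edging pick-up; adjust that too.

Cast on 108 stitches; work 742 rows; edging pick-up 79 stitches.

Stitches: 138 × 11/14 = 108.43 → 108.
Rows: 848 × 21/24 = 742.00 → 742.
edging pick-up: 100 × 11/14 = 78.57 → 79.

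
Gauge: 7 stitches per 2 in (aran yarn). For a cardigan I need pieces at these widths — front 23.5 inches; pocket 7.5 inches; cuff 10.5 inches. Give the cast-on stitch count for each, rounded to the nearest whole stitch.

Rate = 7/2 = 3.5 sts per in.
front: 23.5 × 3.5 = 82.25 → 82.
pocket: 7.5 × 3.5 = 26.25 → 26.
cuff: 10.5 × 3.5 = 36.75 → 37.

front 82; pocket 26; cuff 37.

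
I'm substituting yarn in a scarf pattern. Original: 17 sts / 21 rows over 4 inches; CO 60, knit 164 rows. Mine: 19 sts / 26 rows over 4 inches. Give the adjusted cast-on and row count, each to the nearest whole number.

Stitches: 60 × 19/17 = 67.06 → 67.
Rows: 164 × 26/21 = 203.05 → 203.

Cast on 67 stitches; work 203 rows.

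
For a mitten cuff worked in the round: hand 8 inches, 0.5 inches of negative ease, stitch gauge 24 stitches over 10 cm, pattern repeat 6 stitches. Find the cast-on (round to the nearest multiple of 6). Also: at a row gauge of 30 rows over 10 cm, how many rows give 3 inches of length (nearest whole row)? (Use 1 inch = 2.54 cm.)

Cast on 48 stitches; work 23 rows.

Finished = 8 − 0.5 = 7.5 inches.
7.5 inches × 2.54 = 19.05 cm.
24/10 = 2.4 sts per cm; 19.05 × 2.4 = 45.72 sts.
Nearest multiple of 6 → 48.
3 inches = 7.62 cm; × 3 = 22.86 → 23 rows.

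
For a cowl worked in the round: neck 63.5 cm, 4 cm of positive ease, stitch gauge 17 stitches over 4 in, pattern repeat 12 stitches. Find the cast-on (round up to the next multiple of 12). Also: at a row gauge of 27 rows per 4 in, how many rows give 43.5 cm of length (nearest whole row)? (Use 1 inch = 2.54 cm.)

Cast on 120 stitches; work 116 rows.

Finished = 63.5 + 4 = 67.5 cm.
67.5 cm × 1/2.54 = 26.57 inches.
17/4 = 4.25 sts per in; 26.57 × 4.25 = 112.94 sts.
Next multiple of 12 → 120.
43.5 cm = 17.13 inches; × 6.75 = 115.60 → 116 rows.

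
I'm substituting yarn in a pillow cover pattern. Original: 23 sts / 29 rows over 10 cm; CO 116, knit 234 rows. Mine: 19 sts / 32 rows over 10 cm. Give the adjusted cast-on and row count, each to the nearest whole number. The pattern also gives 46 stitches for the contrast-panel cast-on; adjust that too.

Stitches: 116 × 19/23 = 95.83 → 96.
Rows: 234 × 32/29 = 258.21 → 258.
contrast-panel cast-on: 46 × 19/23 = 38.00 → 38.

Cast on 96 stitches; work 258 rows; contrast-panel cast-on 38 stitches.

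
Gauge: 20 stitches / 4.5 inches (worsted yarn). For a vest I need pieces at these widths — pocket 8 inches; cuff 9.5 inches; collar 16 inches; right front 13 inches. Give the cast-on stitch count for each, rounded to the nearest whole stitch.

Rate = 20/4.5 = 4.444 sts per in.
pocket: 8 × 4.444 = 35.56 → 36.
cuff: 9.5 × 4.444 = 42.22 → 42.
collar: 16 × 4.444 = 71.11 → 71.
right front: 13 × 4.444 = 57.78 → 58.

pocket 36; cuff 42; collar 71; right front 58.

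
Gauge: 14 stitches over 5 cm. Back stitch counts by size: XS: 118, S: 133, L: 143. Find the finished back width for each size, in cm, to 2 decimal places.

XS 42.14 cm; S 47.50 cm; L 51.07 cm.

14/5 = 2.8 sts per cm.
XS: 118 / 2.8 = 42.143 → 42.14 cm.
S: 133 / 2.8 = 47.500 → 47.50 cm.
L: 143 / 2.8 = 51.071 → 51.07 cm.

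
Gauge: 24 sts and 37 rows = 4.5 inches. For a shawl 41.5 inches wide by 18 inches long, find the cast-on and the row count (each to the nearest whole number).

Stitch gauge = 24/4.5 = 5.333 sts/in; 41.5 × 5.333 = 221.33 → 221 sts.
Row gauge = 37/4.5 = 8.222 rows/in; 18 × 8.222 = 148.00 → 148 rows.

Cast on 221 stitches and work 148 rows.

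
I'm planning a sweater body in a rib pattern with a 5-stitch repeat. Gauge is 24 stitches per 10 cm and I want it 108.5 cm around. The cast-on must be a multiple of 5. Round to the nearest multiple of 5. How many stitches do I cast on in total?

24 / 10 = 2.4 sts per cm.
108.5 × 2.4 = 260.40 sts.
Nearest multiple of 5: 260.

Cast on 260 stitches.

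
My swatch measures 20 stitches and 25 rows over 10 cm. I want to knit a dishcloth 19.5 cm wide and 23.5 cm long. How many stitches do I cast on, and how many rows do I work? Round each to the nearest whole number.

Cast on 39 stitches and work 59 rows.

Stitch gauge = 20/10 = 2 sts/cm; 19.5 × 2 = 39.00 → 39 sts.
Row gauge = 25/10 = 2.5 rows/cm; 23.5 × 2.5 = 58.75 → 59 rows.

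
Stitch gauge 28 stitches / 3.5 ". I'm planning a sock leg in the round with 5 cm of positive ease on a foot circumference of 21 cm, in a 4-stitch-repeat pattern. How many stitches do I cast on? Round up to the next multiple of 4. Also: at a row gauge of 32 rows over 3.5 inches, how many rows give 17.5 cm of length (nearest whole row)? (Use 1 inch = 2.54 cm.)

Finished = 21 + 5 = 26 cm.
26 cm × 1/2.54 = 10.24 inches.
28/3.5 = 8 sts per in; 10.24 × 8 = 81.89 sts.
Next multiple of 4 → 84.
17.5 cm = 6.89 inches; × 9.143 = 62.99 → 63 rows.

Cast on 84 stitches; work 63 rows.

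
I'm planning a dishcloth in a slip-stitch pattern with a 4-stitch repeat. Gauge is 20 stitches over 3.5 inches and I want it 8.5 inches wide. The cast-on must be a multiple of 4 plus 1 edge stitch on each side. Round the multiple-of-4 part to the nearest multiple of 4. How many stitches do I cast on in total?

CO 50 sts.

20 / 3.5 = 5.714 sts per inch.
8.5 × 5.714 = 48.57 sts.
Less 2 edge sts → 46.57 for the repeat.
Nearest multiple of 4: 48.
Add back 2 edge sts → 50.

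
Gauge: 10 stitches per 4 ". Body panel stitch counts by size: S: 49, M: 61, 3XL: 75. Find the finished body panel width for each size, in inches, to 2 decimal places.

10/4 = 2.5 sts per in.
S: 49 / 2.5 = 19.600 → 19.60 in.
M: 61 / 2.5 = 24.400 → 24.40 in.
3XL: 75 / 2.5 = 30.000 → 30.00 in.

S 19.60 inches; M 24.40 inches; 3XL 30.00 inches.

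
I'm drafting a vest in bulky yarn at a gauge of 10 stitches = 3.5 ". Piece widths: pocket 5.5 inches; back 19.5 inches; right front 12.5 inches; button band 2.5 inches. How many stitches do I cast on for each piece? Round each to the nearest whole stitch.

pocket 16; back 56; right front 36; button band 7.

Rate = 10/3.5 = 2.857 sts per in.
pocket: 5.5 × 2.857 = 15.71 → 16.
back: 19.5 × 2.857 = 55.71 → 56.
right front: 12.5 × 2.857 = 35.71 → 36.
button band: 2.5 × 2.857 = 7.14 → 7.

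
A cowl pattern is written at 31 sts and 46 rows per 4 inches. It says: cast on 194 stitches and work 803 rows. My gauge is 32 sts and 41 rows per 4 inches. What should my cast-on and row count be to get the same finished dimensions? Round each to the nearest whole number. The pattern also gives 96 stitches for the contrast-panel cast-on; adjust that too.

Cast on 200 stitches; work 716 rows; contrast-panel cast-on 99 stitches.

Stitches: 194 × 32/31 = 200.26 → 200.
Rows: 803 × 41/46 = 715.72 → 716.
contrast-panel cast-on: 96 × 32/31 = 99.10 → 99.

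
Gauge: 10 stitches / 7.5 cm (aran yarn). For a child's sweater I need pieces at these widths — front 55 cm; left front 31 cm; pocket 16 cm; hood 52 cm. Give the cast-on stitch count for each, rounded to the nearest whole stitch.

front 73; left front 41; pocket 21; hood 69.

Rate = 10/7.5 = 1.333 sts per cm.
front: 55 × 1.333 = 73.33 → 73.
left front: 31 × 1.333 = 41.33 → 41.
pocket: 16 × 1.333 = 21.33 → 21.
hood: 52 × 1.333 = 69.33 → 69.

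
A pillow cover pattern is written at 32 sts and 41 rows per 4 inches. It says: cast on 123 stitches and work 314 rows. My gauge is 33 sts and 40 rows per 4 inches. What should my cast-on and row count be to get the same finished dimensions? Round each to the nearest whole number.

Stitches: 123 × 33/32 = 126.84 → 127.
Rows: 314 × 40/41 = 306.34 → 306.

Cast on 127 stitches; work 306 rows.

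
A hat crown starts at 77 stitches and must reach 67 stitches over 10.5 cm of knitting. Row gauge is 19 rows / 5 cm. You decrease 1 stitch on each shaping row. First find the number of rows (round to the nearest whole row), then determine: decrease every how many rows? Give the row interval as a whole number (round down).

Rows = 10.5 × 3.8 = 39.9 → 40 rows.
Stitches to remove: 10 → 10 shaping rows (at 1 st each).
40 / 10 = 4.00 → every 4 rows.

Decrease every 4th row.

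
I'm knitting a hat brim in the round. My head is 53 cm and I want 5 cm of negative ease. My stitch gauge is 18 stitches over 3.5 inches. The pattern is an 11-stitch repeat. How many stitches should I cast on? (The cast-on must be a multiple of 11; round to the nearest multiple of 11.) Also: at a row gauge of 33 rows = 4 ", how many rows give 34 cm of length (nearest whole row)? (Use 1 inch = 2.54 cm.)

Finished = 53 − 5 = 48 cm.
48 cm × 1/2.54 = 18.90 inches.
18/3.5 = 5.143 sts per in; 18.90 × 5.143 = 97.19 sts.
Nearest multiple of 11 → 99.
34 cm = 13.39 inches; × 8.25 = 110.43 → 110 rows.

Cast on 99 stitches; work 110 rows.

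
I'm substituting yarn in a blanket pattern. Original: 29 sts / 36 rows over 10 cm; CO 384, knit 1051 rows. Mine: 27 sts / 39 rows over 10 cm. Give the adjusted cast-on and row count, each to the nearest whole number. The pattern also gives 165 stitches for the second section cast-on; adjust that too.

Cast on 358 stitches; work 1139 rows; second section cast-on 154 stitches.

Stitches: 384 × 27/29 = 357.52 → 358.
Rows: 1051 × 39/36 = 1138.58 → 1139.
second section cast-on: 165 × 27/29 = 153.62 → 154.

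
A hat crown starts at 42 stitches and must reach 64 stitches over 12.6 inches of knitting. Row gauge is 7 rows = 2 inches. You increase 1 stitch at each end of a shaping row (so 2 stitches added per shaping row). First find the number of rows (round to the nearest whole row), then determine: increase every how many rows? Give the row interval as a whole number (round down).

Rows = 12.6 × 3.5 = 44.1 → 44 rows.
Stitches to add: 22 → 11 shaping rows (at 2 st each).
44 / 11 = 4.00 → every 4 rows.

Increase every 4th row.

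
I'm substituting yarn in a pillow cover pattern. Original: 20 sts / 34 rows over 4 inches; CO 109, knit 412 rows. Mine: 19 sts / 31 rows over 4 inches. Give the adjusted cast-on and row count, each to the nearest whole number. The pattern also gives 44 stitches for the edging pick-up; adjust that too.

Stitches: 109 × 19/20 = 103.55 → 104.
Rows: 412 × 31/34 = 375.65 → 376.
edging pick-up: 44 × 19/20 = 41.80 → 42.

Cast on 104 stitches; work 376 rows; edging pick-up 42 stitches.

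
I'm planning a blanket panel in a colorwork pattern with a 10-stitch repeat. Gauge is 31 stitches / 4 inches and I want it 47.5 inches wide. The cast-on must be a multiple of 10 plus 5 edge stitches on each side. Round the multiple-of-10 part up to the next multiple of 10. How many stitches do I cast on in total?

31 / 4 = 7.75 sts per inch.
47.5 × 7.75 = 368.12 sts.
Less 10 edge sts → 358.12 for the repeat.
Next multiple of 10: 360.
Add back 10 edge sts → 370.

CO 370 sts.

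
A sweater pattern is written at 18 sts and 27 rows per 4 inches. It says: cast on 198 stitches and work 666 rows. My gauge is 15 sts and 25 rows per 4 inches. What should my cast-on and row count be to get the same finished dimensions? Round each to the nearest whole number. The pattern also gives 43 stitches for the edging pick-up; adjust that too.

Stitches: 198 × 15/18 = 165.00 → 165.
Rows: 666 × 25/27 = 616.67 → 617.
edging pick-up: 43 × 15/18 = 35.83 → 36.

Cast on 165 stitches; work 617 rows; edging pick-up 36 stitches.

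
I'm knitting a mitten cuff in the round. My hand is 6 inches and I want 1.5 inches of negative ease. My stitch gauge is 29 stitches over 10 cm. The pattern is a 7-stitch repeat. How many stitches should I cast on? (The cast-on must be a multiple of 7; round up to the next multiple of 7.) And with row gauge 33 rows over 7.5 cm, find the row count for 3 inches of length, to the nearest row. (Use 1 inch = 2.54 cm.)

Cast on 35 stitches; work 34 rows.

Finished = 6 − 1.5 = 4.5 inches.
4.5 inches × 2.54 = 11.43 cm.
29/10 = 2.9 sts per cm; 11.43 × 2.9 = 33.15 sts.
Next multiple of 7 → 35.
3 inches = 7.62 cm; × 4.4 = 33.53 → 34 rows.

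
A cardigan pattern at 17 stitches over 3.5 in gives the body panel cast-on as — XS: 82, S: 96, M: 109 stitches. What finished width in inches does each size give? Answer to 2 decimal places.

17/3.5 = 4.857 sts per in.
XS: 82 / 4.857 = 16.882 → 16.88 in.
S: 96 / 4.857 = 19.765 → 19.76 in.
M: 109 / 4.857 = 22.441 → 22.44 in.

XS 16.88 inches; S 19.76 inches; M 22.44 inches.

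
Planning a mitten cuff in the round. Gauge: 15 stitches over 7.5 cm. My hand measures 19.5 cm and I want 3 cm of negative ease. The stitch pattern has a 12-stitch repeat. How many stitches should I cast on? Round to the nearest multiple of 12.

Finished = 19.5 − 3 = 16.5 cm.
15 / 7.5 = 2 sts/cm.
16.5 × 2 = 33.00 sts.
Nearest multiple of 12: 36.

CO 36 sts.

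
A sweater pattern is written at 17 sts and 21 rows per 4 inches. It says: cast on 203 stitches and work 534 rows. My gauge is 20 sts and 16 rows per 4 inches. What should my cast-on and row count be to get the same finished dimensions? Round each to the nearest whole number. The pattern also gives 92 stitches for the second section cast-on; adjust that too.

Stitches: 203 × 20/17 = 238.82 → 239.
Rows: 534 × 16/21 = 406.86 → 407.
second section cast-on: 92 × 20/17 = 108.24 → 108.

Cast on 239 stitches; work 407 rows; second section cast-on 108 stitches.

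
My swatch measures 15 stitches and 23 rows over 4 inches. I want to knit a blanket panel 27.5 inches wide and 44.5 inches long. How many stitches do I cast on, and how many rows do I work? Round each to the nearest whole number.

Stitch gauge = 15/4 = 3.75 sts/in; 27.5 × 3.75 = 103.12 → 103 sts.
Row gauge = 23/4 = 5.75 rows/in; 44.5 × 5.75 = 255.88 → 256 rows.

Cast on 103 stitches and work 256 rows.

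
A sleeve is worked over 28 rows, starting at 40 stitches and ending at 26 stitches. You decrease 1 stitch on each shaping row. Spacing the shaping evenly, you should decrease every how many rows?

Stitches to remove: |26 − 40| = 14.
Shaping rows needed: 14 / 1 = 14.
28 rows / 14 = every 2 rows.

Decrease every 2nd row.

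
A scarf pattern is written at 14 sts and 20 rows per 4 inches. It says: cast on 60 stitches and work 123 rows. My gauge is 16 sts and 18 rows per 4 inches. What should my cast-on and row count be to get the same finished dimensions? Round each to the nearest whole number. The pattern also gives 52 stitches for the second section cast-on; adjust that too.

Cast on 69 stitches; work 111 rows; second section cast-on 59 stitches.

Stitches: 60 × 16/14 = 68.57 → 69.
Rows: 123 × 18/20 = 110.70 → 111.
second section cast-on: 52 × 16/14 = 59.43 → 59.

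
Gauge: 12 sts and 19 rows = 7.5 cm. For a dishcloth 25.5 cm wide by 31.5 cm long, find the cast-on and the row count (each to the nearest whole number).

Cast on 41 stitches and work 80 rows.

Stitch gauge = 12/7.5 = 1.6 sts/cm; 25.5 × 1.6 = 40.80 → 41 sts.
Row gauge = 19/7.5 = 2.533 rows/cm; 31.5 × 2.533 = 79.80 → 80 rows.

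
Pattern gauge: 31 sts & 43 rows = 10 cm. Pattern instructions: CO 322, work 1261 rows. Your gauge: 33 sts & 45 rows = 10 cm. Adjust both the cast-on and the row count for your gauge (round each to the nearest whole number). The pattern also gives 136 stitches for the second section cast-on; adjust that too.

Stitches: 322 × 33/31 = 342.77 → 343.
Rows: 1261 × 45/43 = 1319.65 → 1320.
second section cast-on: 136 × 33/31 = 144.77 → 145.

Cast on 343 stitches; work 1320 rows; second section cast-on 145 stitches.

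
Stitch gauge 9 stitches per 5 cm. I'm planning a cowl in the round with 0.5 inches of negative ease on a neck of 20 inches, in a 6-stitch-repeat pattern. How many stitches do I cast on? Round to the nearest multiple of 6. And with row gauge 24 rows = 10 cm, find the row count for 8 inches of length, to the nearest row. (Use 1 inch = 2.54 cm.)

Finished = 20 − 0.5 = 19.5 inches.
19.5 inches × 2.54 = 49.53 cm.
9/5 = 1.8 sts per cm; 49.53 × 1.8 = 89.15 sts.
Nearest multiple of 6 → 90.
8 inches = 20.32 cm; × 2.4 = 48.77 → 49 rows.

Cast on 90 stitches; work 49 rows.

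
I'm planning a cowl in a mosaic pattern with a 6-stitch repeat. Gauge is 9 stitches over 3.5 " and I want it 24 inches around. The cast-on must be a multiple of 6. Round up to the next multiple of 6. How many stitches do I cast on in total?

66 stitches.

9 / 3.5 = 2.571 sts per inch.
24 × 2.571 = 61.71 sts.
Next multiple of 6: 66.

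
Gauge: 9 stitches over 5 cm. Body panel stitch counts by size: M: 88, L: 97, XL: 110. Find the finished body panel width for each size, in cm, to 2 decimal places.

9/5 = 1.8 sts per cm.
M: 88 / 1.8 = 48.889 → 48.89 cm.
L: 97 / 1.8 = 53.889 → 53.89 cm.
XL: 110 / 1.8 = 61.111 → 61.11 cm.

M 48.89 cm; L 53.89 cm; XL 61.11 cm.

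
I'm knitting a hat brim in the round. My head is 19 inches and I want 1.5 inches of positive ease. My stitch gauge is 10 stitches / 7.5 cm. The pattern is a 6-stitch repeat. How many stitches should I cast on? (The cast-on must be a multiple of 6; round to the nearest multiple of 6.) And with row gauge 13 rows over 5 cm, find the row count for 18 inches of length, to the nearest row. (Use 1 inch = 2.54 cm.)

Cast on 72 stitches; work 119 rows.

Finished = 19 + 1.5 = 20.5 inches.
20.5 inches × 2.54 = 52.07 cm.
10/7.5 = 1.333 sts per cm; 52.07 × 1.333 = 69.43 sts.
Nearest multiple of 6 → 72.
18 inches = 45.72 cm; × 2.6 = 118.87 → 119 rows.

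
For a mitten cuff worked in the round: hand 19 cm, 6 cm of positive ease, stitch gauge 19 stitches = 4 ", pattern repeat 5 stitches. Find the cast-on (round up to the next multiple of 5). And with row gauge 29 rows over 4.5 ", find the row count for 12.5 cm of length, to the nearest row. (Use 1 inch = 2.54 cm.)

Finished = 19 + 6 = 25 cm.
25 cm × 1/2.54 = 9.84 inches.
19/4 = 4.75 sts per in; 9.84 × 4.75 = 46.75 sts.
Next multiple of 5 → 50.
12.5 cm = 4.92 inches; × 6.444 = 31.71 → 32 rows.

Cast on 50 stitches; work 32 rows.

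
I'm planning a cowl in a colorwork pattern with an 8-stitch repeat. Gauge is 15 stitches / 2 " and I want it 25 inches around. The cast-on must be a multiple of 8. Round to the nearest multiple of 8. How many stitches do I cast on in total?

15 / 2 = 7.5 sts per inch.
25 × 7.5 = 187.50 sts.
Nearest multiple of 8: 184.

CO 184 sts.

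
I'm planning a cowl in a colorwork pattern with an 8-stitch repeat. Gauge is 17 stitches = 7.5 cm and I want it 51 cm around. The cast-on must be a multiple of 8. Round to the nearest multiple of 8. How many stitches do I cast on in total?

112 stitches.

17 / 7.5 = 2.267 sts per cm.
51 × 2.267 = 115.60 sts.
Nearest multiple of 8: 112.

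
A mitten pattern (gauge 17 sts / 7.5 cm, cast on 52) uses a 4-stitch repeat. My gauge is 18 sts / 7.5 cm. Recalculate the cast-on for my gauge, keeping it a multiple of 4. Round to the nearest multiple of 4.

52 × 18 / 17 = 55.06.
Nearest multiple of 4: 56.

Cast on 56 stitches.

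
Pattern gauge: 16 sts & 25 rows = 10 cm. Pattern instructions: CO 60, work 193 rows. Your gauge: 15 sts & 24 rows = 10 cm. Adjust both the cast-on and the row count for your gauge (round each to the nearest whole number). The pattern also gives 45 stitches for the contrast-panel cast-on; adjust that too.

Cast on 56 stitches; work 185 rows; contrast-panel cast-on 42 stitches.

Stitches: 60 × 15/16 = 56.25 → 56.
Rows: 193 × 24/25 = 185.28 → 185.
contrast-panel cast-on: 45 × 15/16 = 42.19 → 42.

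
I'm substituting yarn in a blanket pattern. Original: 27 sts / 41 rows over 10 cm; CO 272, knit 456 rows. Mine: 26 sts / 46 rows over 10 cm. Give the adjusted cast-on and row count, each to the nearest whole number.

Cast on 262 stitches; work 512 rows.

Stitches: 272 × 26/27 = 261.93 → 262.
Rows: 456 × 46/41 = 511.61 → 512.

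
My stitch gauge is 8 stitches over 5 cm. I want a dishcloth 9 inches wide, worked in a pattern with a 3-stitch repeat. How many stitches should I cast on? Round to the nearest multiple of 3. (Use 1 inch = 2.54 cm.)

9 in = 9 × 2.54 = 22.86 cm.
8 / 5 = 1.6 sts/cm.
22.86 × 1.6 = 36.58 sts.
→ 36.

Cast on 36 stitches.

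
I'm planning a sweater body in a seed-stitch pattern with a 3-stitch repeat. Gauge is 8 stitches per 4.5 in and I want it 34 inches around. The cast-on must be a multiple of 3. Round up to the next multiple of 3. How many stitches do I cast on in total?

8 / 4.5 = 1.778 sts per inch.
34 × 1.778 = 60.44 sts.
Next multiple of 3: 63.

CO 63 sts.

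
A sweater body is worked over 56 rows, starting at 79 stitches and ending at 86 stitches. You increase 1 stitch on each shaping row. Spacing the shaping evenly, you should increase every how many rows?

Increase every 8th row.

Stitches to add: |86 − 79| = 7.
Shaping rows needed: 7 / 1 = 7.
56 rows / 7 = every 8 rows.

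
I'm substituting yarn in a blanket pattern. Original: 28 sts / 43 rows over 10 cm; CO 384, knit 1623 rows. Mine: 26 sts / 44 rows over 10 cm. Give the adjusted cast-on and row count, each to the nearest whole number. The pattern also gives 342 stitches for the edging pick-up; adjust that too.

Stitches: 384 × 26/28 = 356.57 → 357.
Rows: 1623 × 44/43 = 1660.74 → 1661.
edging pick-up: 342 × 26/28 = 317.57 → 318.

Cast on 357 stitches; work 1661 rows; edging pick-up 318 stitches.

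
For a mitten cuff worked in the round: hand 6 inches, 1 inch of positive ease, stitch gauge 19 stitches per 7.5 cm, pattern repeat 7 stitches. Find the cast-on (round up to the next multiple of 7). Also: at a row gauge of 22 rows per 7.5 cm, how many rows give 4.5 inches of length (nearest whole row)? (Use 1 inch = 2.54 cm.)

Finished = 6 + 1 = 7 inches.
7 inches × 2.54 = 17.78 cm.
19/7.5 = 2.533 sts per cm; 17.78 × 2.533 = 45.04 sts.
Next multiple of 7 → 49.
4.5 inches = 11.43 cm; × 2.933 = 33.53 → 34 rows.

Cast on 49 stitches; work 34 rows.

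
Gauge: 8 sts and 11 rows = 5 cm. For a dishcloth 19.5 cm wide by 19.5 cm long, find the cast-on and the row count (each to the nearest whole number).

Stitch gauge = 8/5 = 1.6 sts/cm; 19.5 × 1.6 = 31.20 → 31 sts.
Row gauge = 11/5 = 2.2 rows/cm; 19.5 × 2.2 = 42.90 → 43 rows.

Cast on 31 stitches and work 43 rows.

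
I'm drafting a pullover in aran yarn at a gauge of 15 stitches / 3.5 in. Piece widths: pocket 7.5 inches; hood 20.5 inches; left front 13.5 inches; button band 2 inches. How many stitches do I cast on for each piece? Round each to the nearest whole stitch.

Rate = 15/3.5 = 4.286 sts per in.
pocket: 7.5 × 4.286 = 32.14 → 32.
hood: 20.5 × 4.286 = 87.86 → 88.
left front: 13.5 × 4.286 = 57.86 → 58.
button band: 2 × 4.286 = 8.57 → 9.

pocket 32; hood 88; left front 58; button band 9.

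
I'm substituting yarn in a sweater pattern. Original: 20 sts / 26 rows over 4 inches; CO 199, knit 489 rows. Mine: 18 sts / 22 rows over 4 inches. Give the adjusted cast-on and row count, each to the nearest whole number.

Stitches: 199 × 18/20 = 179.10 → 179.
Rows: 489 × 22/26 = 413.77 → 414.

Cast on 179 stitches; work 414 rows.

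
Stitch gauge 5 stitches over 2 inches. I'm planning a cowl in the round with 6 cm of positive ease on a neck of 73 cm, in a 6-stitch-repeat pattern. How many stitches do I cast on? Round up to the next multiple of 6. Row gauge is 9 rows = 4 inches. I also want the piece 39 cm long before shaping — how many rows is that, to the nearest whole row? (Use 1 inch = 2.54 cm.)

Cast on 78 stitches; work 35 rows.

Finished = 73 + 6 = 79 cm.
79 cm × 1/2.54 = 31.10 inches.
5/2 = 2.5 sts per in; 31.10 × 2.5 = 77.76 sts.
Next multiple of 6 → 78.
39 cm = 15.35 inches; × 2.25 = 34.55 → 35 rows.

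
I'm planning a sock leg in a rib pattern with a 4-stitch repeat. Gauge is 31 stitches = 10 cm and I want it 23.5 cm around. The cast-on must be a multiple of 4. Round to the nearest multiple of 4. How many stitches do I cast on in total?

72 stitches.

31 / 10 = 3.1 sts per cm.
23.5 × 3.1 = 72.85 sts.
Nearest multiple of 4: 72.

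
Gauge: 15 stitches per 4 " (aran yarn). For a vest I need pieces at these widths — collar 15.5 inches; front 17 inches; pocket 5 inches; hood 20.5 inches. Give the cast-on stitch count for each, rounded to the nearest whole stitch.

collar 58; front 64; pocket 19; hood 77.

Rate = 15/4 = 3.75 sts per in.
collar: 15.5 × 3.75 = 58.12 → 58.
front: 17 × 3.75 = 63.75 → 64.
pocket: 5 × 3.75 = 18.75 → 19.
hood: 20.5 × 3.75 = 76.88 → 77.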